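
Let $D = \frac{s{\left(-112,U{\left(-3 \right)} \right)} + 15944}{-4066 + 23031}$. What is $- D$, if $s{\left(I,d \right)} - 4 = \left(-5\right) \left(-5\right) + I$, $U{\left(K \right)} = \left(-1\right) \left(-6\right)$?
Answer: $- \frac{15861}{18965} \approx -0.83633$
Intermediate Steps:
$U{\left(K \right)} = 6$
$s{\left(I,d \right)} = 29 + I$ ($s{\left(I,d \right)} = 4 + \left(\left(-5\right) \left(-5\right) + I\right) = 4 + \left(25 + I\right) = 29 + I$)
$D = \frac{15861}{18965}$ ($D = \frac{\left(29 - 112\right) + 15944}{-4066 + 23031} = \frac{-83 + 15944}{18965} = 15861 \cdot \frac{1}{18965} = \frac{15861}{18965} \approx 0.83633$)
$- D = \left(-1\right) \frac{15861}{18965} = - \frac{15861}{18965}$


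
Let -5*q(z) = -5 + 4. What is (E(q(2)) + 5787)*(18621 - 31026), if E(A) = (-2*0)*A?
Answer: -71787735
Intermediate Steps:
q(z) = ⅕ (q(z) = -(-5 + 4)/5 = -⅕*(-1) = ⅕)
E(A) = 0 (E(A) = 0*A = 0)
(E(q(2)) + 5787)*(18621 - 31026) = (0 + 5787)*(18621 - 31026) = 5787*(-12405) = -71787735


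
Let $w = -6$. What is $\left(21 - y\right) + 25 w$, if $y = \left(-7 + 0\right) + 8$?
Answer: $-130$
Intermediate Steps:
$y = 1$ ($y = -7 + 8 = 1$)
$\left(21 - y\right) + 25 w = \left(21 - 1\right) + 25 \left(-6\right) = \left(21 - 1\right) - 150 = 20 - 150 = -130$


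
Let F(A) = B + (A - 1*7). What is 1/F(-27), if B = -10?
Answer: -1/44 ≈ -0.022727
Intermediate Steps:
F(A) = -17 + A (F(A) = -10 + (A - 1*7) = -10 + (A - 7) = -10 + (-7 + A) = -17 + A)
1/F(-27) = 1/(-17 - 27) = 1/(-44) = -1/44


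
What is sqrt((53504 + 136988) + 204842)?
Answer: 3*sqrt(43926) ≈ 628.76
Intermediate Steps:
sqrt((53504 + 136988) + 204842) = sqrt(190492 + 204842) = sqrt(395334) = 3*sqrt(43926)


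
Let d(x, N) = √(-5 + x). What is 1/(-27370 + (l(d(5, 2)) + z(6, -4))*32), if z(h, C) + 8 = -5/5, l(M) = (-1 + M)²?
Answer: -1/27626 ≈ -3.6198e-5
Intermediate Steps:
z(h, C) = -9 (z(h, C) = -8 - 5/5 = -8 - 5*⅕ = -8 - 1 = -9)
1/(-27370 + (l(d(5, 2)) + z(6, -4))*32) = 1/(-27370 + ((-1 + √(-5 + 5))² - 9)*32) = 1/(-27370 + ((-1 + √0)² - 9)*32) = 1/(-27370 + ((-1 + 0)² - 9)*32) = 1/(-27370 + ((-1)² - 9)*32) = 1/(-27370 + (1 - 9)*32) = 1/(-27370 - 8*32) = 1/(-27370 - 256) = 1/(-27626) = -1/27626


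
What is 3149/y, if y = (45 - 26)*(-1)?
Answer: -3149/19 ≈ -165.74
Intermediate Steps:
y = -19 (y = 19*(-1) = -19)
3149/y = 3149/(-19) = 3149*(-1/19) = -3149/19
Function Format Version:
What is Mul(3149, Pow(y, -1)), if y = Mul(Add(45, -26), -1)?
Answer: Rational(-3149, 19) ≈ -165.74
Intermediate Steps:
y = -19 (y = Mul(19, -1) = -19)
Mul(3149, Pow(y, -1)) = Mul(3149, Pow(-19, -1)) = Mul(3149, Rational(-1, 19)) = Rational(-3149, 19)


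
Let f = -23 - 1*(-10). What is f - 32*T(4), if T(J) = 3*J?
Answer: -397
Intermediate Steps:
f = -13 (f = -23 + 10 = -13)
f - 32*T(4) = -13 - 96*4 = -13 - 32*12 = -13 - 384 = -397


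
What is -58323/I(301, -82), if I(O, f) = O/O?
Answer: -58323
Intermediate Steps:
I(O, f) = 1
-58323/I(301, -82) = -58323/1 = -58323*1 = -58323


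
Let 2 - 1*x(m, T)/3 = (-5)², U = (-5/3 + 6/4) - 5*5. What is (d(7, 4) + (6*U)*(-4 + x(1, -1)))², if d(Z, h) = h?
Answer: 121594729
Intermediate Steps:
U = -151/6 (U = (-5*⅓ + 6*(¼)) - 25 = (-5/3 + 3/2) - 25 = -⅙ - 25 = -151/6 ≈ -25.167)
x(m, T) = -69 (x(m, T) = 6 - 3*(-5)² = 6 - 3*25 = 6 - 75 = -69)
(d(7, 4) + (6*U)*(-4 + x(1, -1)))² = (4 + (6*(-151/6))*(-4 - 69))² = (4 - 151*(-73))² = (4 + 11023)² = 11027² = 121594729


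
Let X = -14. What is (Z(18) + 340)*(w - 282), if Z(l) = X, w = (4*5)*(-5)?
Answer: -124532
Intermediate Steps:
w = -100 (w = 20*(-5) = -100)
Z(l) = -14
(Z(18) + 340)*(w - 282) = (-14 + 340)*(-100 - 282) = 326*(-382) = -124532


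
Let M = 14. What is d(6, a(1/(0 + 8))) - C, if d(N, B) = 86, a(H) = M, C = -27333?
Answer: 27419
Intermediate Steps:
a(H) = 14
d(6, a(1/(0 + 8))) - C = 86 - 1*(-27333) = 86 + 27333 = 27419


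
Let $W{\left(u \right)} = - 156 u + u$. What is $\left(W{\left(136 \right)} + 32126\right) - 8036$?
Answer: $3010$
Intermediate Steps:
$W{\left(u \right)} = - 155 u$
$\left(W{\left(136 \right)} + 32126\right) - 8036 = \left(\left(-155\right) 136 + 32126\right) - 8036 = \left(-21080 + 32126\right) - 8036 = 11046 - 8036 = 3010$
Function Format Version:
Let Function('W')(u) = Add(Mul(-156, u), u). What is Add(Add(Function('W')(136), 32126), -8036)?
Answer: 3010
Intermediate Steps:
Function('W')(u) = Mul(-155, u)
Add(Add(Function('W')(136), 32126), -8036) = Add(Add(Mul(-155, 136), 32126), -8036) = Add(Add(-21080, 32126), -8036) = Add(11046, -8036) = 3010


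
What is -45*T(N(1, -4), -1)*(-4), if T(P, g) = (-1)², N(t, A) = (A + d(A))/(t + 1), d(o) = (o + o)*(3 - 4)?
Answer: 180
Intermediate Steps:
d(o) = -2*o (d(o) = (2*o)*(-1) = -2*o)
N(t, A) = -A/(1 + t) (N(t, A) = (A - 2*A)/(t + 1) = (-A)/(1 + t) = -A/(1 + t))
T(P, g) = 1
-45*T(N(1, -4), -1)*(-4) = -45*1*(-4) = -45*(-4) = 180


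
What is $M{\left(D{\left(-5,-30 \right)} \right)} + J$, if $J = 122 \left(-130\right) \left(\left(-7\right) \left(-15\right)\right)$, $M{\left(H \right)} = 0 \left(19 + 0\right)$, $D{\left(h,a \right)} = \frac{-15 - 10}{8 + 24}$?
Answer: $-1665300$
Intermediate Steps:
$D{\left(h,a \right)} = - \frac{25}{32}$
$M{\left(H \right)} = 0$ ($M{\left(H \right)} = 0 \cdot 19 = 0$)
$J = -1665300$ ($J = \left(-15860\right) 105 = -1665300$)
$M{\left(D{\left(-5,-30 \right)} \right)} + J = 0 - 1665300 = -1665300$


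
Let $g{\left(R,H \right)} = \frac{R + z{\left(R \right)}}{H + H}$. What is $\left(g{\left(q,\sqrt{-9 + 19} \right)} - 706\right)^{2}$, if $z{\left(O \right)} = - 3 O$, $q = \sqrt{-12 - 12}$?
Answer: $\frac{2492168}{5} + \frac{2824 i \sqrt{15}}{5} \approx 4.9843 \cdot 10^{5} + 2187.5 i$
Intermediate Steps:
$q = 2 i \sqrt{6}$ ($q = \sqrt{-24} = 2 i \sqrt{6} \approx 4.899 i$)
$g{\left(R,H \right)} = - \frac{R}{H}$ ($g{\left(R,H \right)} = \frac{R - 3 R}{H + H} = \frac{\left(-2\right) R}{2 H} = - 2 R \frac{1}{2 H} = - \frac{R}{H}$)
$\left(g{\left(q,\sqrt{-9 + 19} \right)} - 706\right)^{2} = \left(- \frac{2 i \sqrt{6}}{\sqrt{-9 + 19}} - 706\right)^{2} = \left(- \frac{2 i \sqrt{6}}{\sqrt{10}} - 706\right)^{2} = \left(- 2 i \sqrt{6} \frac{\sqrt{10}}{10} - 706\right)^{2} = \left(- \frac{2 i \sqrt{15}}{5} - 706\right)^{2} = \left(-706 - \frac{2 i \sqrt{15}}{5}\right)^{2}$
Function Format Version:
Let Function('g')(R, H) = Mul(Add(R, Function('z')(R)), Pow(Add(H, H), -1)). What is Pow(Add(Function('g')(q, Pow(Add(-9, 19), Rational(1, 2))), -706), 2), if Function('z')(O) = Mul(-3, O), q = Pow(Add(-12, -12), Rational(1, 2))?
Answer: Add(Rational(2492168, 5), Mul(Rational(2824, 5), I, Pow(15, Rational(1, 2)))) ≈ Add(4.9843e+5, Mul(2187.5, I))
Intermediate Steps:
q = Mul(2, I, Pow(6, Rational(1, 2))) (q = Pow(-24, Rational(1, 2)) = Mul(2, I, Pow(6, Rational(1, 2))) ≈ Mul(4.8990, I))
Function('g')(R, H) = Mul(-1, R, Pow(H, -1)) (Function('g')(R, H) = Mul(Add(R, Mul(-3, R)), Pow(Add(H, H), -1)) = Mul(Mul(-2, R), Pow(Mul(2, H), -1)) = Mul(Mul(-2, R), Mul(Rational(1, 2), Pow(H, -1))) = Mul(-1, R, Pow(H, -1)))
Pow(Add(Function('g')(q, Pow(Add(-9, 19), Rational(1, 2))), -706), 2) = Pow(Add(Mul(-1, Mul(2, I, Pow(6, Rational(1, 2))), Pow(Pow(Add(-9, 19), Rational(1, 2)), -1)), -706), 2) = Pow(Add(Mul(-1, Mul(2, I, Pow(6, Rational(1, 2))), Pow(Pow(10, Rational(1, 2)), -1)), -706), 2) = Pow(Add(Mul(-1, Mul(2, I, Pow(6, Rational(1, 2))), Mul(Rational(1, 10), Pow(10, Rational(1, 2)))), -706), 2) = Pow(Add(Mul(Rational(-2, 5), I, Pow(15, Rational(1, 2))), -706), 2) = Pow(Add(-706, Mul(Rational(-2, 5), I, Pow(15, Rational(1, 2)))), 2)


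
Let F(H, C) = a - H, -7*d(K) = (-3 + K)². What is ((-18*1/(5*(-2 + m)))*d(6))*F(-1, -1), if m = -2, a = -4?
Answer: 243/70 ≈ 3.4714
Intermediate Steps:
d(K) = -(-3 + K)²/7
F(H, C) = -4 - H
((-18*1/(5*(-2 + m)))*d(6))*F(-1, -1) = ((-18*1/(5*(-2 - 2)))*(-(-3 + 6)²/7))*(-4 - 1*(-1)) = ((-18/((-4*5)))*(-⅐*3²))*(-4 + 1) = ((-18/(-20))*(-⅐*9))*(-3) = (-18*(-1/20)*(-9/7))*(-3) = ((9/10)*(-9/7))*(-3) = -81/70*(-3) = 243/70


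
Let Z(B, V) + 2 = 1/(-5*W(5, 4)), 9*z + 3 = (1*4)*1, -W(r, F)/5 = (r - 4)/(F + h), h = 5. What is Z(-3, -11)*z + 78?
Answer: 17509/225 ≈ 77.818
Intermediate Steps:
W(r, F) = -5*(-4 + r)/(5 + F) (W(r, F) = -5*(r - 4)/(F + 5) = -5*(-4 + r)/(5 + F))
z = ⅑ (z = -⅓ + ((1*4)*1)/9 = -⅓ + (4*1)/9 = -⅓ + (⅑)*4 = -⅓ + 4/9 = ⅑ ≈ 0.11111)
Z(B, V) = -41/25 (Z(B, V) = -2 + 1/(-25*(4 - 1*5)/(5 + 4)) = -2 + 1/(-25*(4 - 5)/9) = -2 + 1/(-25*(-1)/9) = -2 + 1/(-5*(-5/9)) = -2 + 1/(25/9) = -2 + 9/25 = -41/25)
Z(-3, -11)*z + 78 = -41/25*⅑ + 78 = -41/225 + 78 = 17509/225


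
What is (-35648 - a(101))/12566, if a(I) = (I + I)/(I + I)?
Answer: -35649/12566 ≈ -2.8369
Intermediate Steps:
a(I) = 1 (a(I) = (2*I)/((2*I)) = (2*I)*(1/(2*I)) = 1)
(-35648 - a(101))/12566 = (-35648 - 1*1)/12566 = (-35648 - 1)*(1/12566) = -35649*1/12566 = -35649/12566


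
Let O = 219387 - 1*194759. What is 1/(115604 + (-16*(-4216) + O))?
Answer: 1/207688 ≈ 4.8149e-6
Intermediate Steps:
O = 24628 (O = 219387 - 194759 = 24628)
1/(115604 + (-16*(-4216) + O)) = 1/(115604 + (-16*(-4216) + 24628)) = 1/(115604 + (67456 + 24628)) = 1/(115604 + 92084) = 1/207688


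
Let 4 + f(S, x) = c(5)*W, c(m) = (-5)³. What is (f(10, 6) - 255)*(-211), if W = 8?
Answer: 265649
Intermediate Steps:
c(m) = -125
f(S, x) = -1004 (f(S, x) = -4 - 125*8 = -4 - 1000 = -1004)
(f(10, 6) - 255)*(-211) = (-1004 - 255)*(-211) = -1259*(-211) = 265649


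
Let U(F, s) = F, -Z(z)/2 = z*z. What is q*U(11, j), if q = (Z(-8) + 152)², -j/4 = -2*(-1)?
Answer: 6336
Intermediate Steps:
j = -8 (j = -(-8)*(-1) = -4*2 = -8)
Z(z) = -2*z² (Z(z) = -2*z*z = -2*z²)
q = 576 (q = (-2*(-8)² + 152)² = (-2*64 + 152)² = (-128 + 152)² = 24² = 576)
q*U(11, j) = 576*11 = 6336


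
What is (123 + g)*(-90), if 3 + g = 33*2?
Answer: -16740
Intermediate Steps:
g = 63 (g = -3 + 33*2 = -3 + 66 = 63)
(123 + g)*(-90) = (123 + 63)*(-90) = 186*(-90) = -16740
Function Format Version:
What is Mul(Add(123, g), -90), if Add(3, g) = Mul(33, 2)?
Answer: -16740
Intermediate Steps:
g = 63 (g = Add(-3, Mul(33, 2)) = Add(-3, 66) = 63)
Mul(Add(123, g), -90) = Mul(Add(123, 63), -90) = Mul(186, -90) = -16740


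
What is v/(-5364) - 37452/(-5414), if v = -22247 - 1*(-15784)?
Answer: 117941605/14520348 ≈ 8.1225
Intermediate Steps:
v = -6463 (v = -22247 + 15784 = -6463)
v/(-5364) - 37452/(-5414) = -6463/(-5364) - 37452/(-5414) = -6463*(-1/5364) - 37452*(-1/5414) = 6463/5364 + 18726/2707 = 117941605/14520348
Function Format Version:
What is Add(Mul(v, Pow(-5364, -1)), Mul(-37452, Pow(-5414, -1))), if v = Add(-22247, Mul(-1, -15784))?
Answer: Rational(117941605, 14520348) ≈ 8.1225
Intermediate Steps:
v = -6463 (v = Add(-22247, 15784) = -6463)
Add(Mul(v, Pow(-5364, -1)), Mul(-37452, Pow(-5414, -1))) = Add(Mul(-6463, Pow(-5364, -1)), Mul(-37452, Pow(-5414, -1))) = Add(Mul(-6463, Rational(-1, 5364)), Mul(-37452, Rational(-1, 5414))) = Add(Rational(6463, 5364), Rational(18726, 2707)) = Rational(117941605, 14520348)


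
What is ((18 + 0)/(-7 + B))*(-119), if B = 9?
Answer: -1071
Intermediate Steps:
((18 + 0)/(-7 + B))*(-119) = ((18 + 0)/(-7 + 9))*(-119) = (18/2)*(-119) = (18*(1/2))*(-119) = 9*(-119) = -1071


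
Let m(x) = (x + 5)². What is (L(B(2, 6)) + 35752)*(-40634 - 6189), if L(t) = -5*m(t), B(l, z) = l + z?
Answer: -1634450461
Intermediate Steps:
m(x) = (5 + x)²
L(t) = -5*(5 + t)²
(L(B(2, 6)) + 35752)*(-40634 - 6189) = (-5*(5 + (2 + 6))² + 35752)*(-40634 - 6189) = (-5*(5 + 8)² + 35752)*(-46823) = (-5*13² + 35752)*(-46823) = (-5*169 + 35752)*(-46823) = (-845 + 35752)*(-46823) = 34907*(-46823) = -1634450461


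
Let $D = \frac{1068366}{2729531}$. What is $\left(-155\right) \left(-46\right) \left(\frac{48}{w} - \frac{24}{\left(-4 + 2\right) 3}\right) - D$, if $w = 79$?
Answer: $\frac{7083921994006}{215632949} \approx 32852.0$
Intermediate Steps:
$D = \frac{1068366}{2729531}$ ($D = 1068366 \cdot \frac{1}{2729531} = \frac{1068366}{2729531} \approx 0.39141$)
$\left(-155\right) \left(-46\right) \left(\frac{48}{w} - \frac{24}{\left(-4 + 2\right) 3}\right) - D = \left(-155\right) \left(-46\right) \left(\frac{48}{79} - \frac{24}{\left(-4 + 2\right) 3}\right) - \frac{1068366}{2729531} = 7130 \left(48 \cdot \frac{1}{79} - \frac{24}{\left(-2\right) 3}\right) - \frac{1068366}{2729531} = 7130 \left(\frac{48}{79} - \frac{24}{-6}\right) - \frac{1068366}{2729531} = 7130 \left(\frac{48}{79} - -4\right) - \frac{1068366}{2729531} = 7130 \left(\frac{48}{79} + 4\right) - \frac{1068366}{2729531} = 7130 \cdot \frac{364}{79} - \frac{1068366}{2729531} = \frac{2595320}{79} - \frac{1068366}{2729531} = \frac{7083921994006}{215632949}$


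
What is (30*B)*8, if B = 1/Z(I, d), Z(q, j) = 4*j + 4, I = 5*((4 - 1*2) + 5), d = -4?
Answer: -20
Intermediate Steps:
I = 35 (I = 5*((4 - 2) + 5) = 5*(2 + 5) = 5*7 = 35)
Z(q, j) = 4 + 4*j
B = -1/12 (B = 1/(4 + 4*(-4)) = 1/(4 - 16) = 1/(-12) = -1/12 ≈ -0.083333)
(30*B)*8 = (30*(-1/12))*8 = -5/2*8 = -20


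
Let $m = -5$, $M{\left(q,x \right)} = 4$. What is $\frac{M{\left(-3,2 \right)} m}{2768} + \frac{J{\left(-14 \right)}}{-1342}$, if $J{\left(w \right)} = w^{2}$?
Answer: $- \frac{71171}{464332} \approx -0.15328$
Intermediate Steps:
$\frac{M{\left(-3,2 \right)} m}{2768} + \frac{J{\left(-14 \right)}}{-1342} = \frac{4 \left(-5\right)}{2768} + \frac{\left(-14\right)^{2}}{-1342} = \left(-20\right) \frac{1}{2768} + 196 \left(- \frac{1}{1342}\right) = - \frac{5}{692} - \frac{98}{671} = - \frac{71171}{464332}$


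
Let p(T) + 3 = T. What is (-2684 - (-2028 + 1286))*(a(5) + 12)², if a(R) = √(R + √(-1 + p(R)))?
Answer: -291300 - 46608*√6 ≈ -4.0547e+5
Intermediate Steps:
p(T) = -3 + T
a(R) = √(R + √(-4 + R)) (a(R) = √(R + √(-1 + (-3 + R))) = √(R + √(-4 + R)))
(-2684 - (-2028 + 1286))*(a(5) + 12)² = (-2684 - (-2028 + 1286))*(√(5 + √(-4 + 5)) + 12)² = (-2684 - 1*(-742))*(√(5 + √1) + 12)² = (-2684 + 742)*(√(5 + 1) + 12)² = -1942*(√6 + 12)² = -1942*(12 + √6)²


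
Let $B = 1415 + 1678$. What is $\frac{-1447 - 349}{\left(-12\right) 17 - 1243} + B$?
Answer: $\frac{4477367}{1447} \approx 3094.2$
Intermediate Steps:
$B = 3093$
$\frac{-1447 - 349}{\left(-12\right) 17 - 1243} + B = \frac{-1447 - 349}{\left(-12\right) 17 - 1243} + 3093 = - \frac{1796}{-204 - 1243} + 3093 = - \frac{1796}{-1447} + 3093 = \left(-1796\right) \left(- \frac{1}{1447}\right) + 3093 = \frac{1796}{1447} + 3093 = \frac{4477367}{1447}$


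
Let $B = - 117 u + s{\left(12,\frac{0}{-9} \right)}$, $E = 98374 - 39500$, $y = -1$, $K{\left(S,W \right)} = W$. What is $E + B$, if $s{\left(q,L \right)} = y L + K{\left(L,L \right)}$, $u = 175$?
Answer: $38399$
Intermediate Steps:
$E = 58874$ ($E = 98374 - 39500 = 58874$)
$s{\left(q,L \right)} = 0$ ($s{\left(q,L \right)} = - L + L = 0$)
$B = -20475$ ($B = \left(-117\right) 175 + 0 = -20475 + 0 = -20475$)
$E + B = 58874 - 20475 = 38399$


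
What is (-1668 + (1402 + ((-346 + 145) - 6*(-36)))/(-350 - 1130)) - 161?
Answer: -2708337/1480 ≈ -1830.0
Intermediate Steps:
(-1668 + (1402 + ((-346 + 145) - 6*(-36)))/(-350 - 1130)) - 161 = (-1668 + (1402 + (-201 + 216))/(-1480)) - 161 = (-1668 + (1402 + 15)*(-1/1480)) - 161 = (-1668 + 1417*(-1/1480)) - 161 = (-1668 - 1417/1480) - 161 = -2470057/1480 - 161 = -2708337/1480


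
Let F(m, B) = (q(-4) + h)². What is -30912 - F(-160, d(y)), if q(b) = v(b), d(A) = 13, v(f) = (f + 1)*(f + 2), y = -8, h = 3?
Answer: -30993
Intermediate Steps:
v(f) = (1 + f)*(2 + f)
q(b) = 2 + b² + 3*b
F(m, B) = 81 (F(m, B) = ((2 + (-4)² + 3*(-4)) + 3)² = ((2 + 16 - 12) + 3)² = (6 + 3)² = 9² = 81)
-30912 - F(-160, d(y)) = -30912 - 1*81 = -30912 - 81 = -30993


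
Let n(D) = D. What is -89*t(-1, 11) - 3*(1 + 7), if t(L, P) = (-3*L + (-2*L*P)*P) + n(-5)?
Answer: -21384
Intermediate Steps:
t(L, P) = -5 - 3*L - 2*L*P² (t(L, P) = (-3*L + (-2*L*P)*P) - 5 = (-3*L - 2*L*P²) - 5 = -5 - 3*L - 2*L*P²)
-89*t(-1, 11) - 3*(1 + 7) = -89*(-5 - 3*(-1) - 2*(-1)*11²) - 3*(1 + 7) = -89*(-5 + 3 - 2*(-1)*121) - 3*8 = -89*(-5 + 3 + 242) - 24 = -89*240 - 24 = -21360 - 24 = -21384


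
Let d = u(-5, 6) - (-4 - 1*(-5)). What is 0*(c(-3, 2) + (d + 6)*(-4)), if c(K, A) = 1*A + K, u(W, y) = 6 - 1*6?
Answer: 0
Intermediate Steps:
u(W, y) = 0 (u(W, y) = 6 - 6 = 0)
d = -1 (d = 0 - (-4 - 1*(-5)) = 0 - (-4 + 5) = 0 - 1*1 = 0 - 1 = -1)
c(K, A) = A + K
0*(c(-3, 2) + (d + 6)*(-4)) = 0*((2 - 3) + (-1 + 6)*(-4)) = 0*(-1 + 5*(-4)) = 0*(-1 - 20) = 0*(-21) = 0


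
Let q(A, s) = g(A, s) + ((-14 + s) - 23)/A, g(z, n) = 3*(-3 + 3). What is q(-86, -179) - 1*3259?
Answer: -140029/43 ≈ -3256.5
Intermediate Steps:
g(z, n) = 0 (g(z, n) = 3*0 = 0)
q(A, s) = (-37 + s)/A (q(A, s) = 0 + ((-14 + s) - 23)/A = 0 + (-37 + s)/A = (-37 + s)/A)
q(-86, -179) - 1*3259 = (-37 - 179)/(-86) - 1*3259 = -1/86*(-216) - 3259 = 108/43 - 3259 = -140029/43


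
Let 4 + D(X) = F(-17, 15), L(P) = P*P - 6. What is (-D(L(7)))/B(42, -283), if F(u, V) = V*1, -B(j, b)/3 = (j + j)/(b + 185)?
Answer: -77/18 ≈ -4.2778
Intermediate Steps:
B(j, b) = -6*j/(185 + b) (B(j, b) = -3*(j + j)/(b + 185) = -3*2*j/(185 + b) = -6*j/(185 + b))
L(P) = -6 + P² (L(P) = P² - 6 = -6 + P²)
F(u, V) = V
D(X) = 11 (D(X) = -4 + 15 = 11)
(-D(L(7)))/B(42, -283) = (-1*11)/((-6*42/(185 - 283))) = -11/((-6*42/(-98))) = -11/((-6*42*(-1/98))) = -11/18/7 = -11*7/18 = -77/18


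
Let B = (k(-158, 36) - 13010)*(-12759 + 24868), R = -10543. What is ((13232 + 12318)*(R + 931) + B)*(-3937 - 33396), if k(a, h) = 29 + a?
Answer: 15108170475083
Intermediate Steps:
B = -159100151 (B = ((29 - 158) - 13010)*(-12759 + 24868) = (-129 - 13010)*12109 = -13139*12109 = -159100151)
((13232 + 12318)*(R + 931) + B)*(-3937 - 33396) = ((13232 + 12318)*(-10543 + 931) - 159100151)*(-3937 - 33396) = (25550*(-9612) - 159100151)*(-37333) = (-245586600 - 159100151)*(-37333) = -404686751*(-37333) = 15108170475083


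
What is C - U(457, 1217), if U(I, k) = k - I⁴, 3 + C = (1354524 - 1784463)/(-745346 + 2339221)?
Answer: 69521486069736436/1593875 ≈ 4.3618e+10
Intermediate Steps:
C = -5211564/1593875 (C = -3 + (1354524 - 1784463)/(-745346 + 2339221) = -3 - 429939/1593875 = -5211564/1593875 ≈ -3.2697)
C - U(457, 1217) = -5211564/1593875 - (1217 - 1*457⁴) = -5211564/1593875 - (1217 - 1*43617904801) = -5211564/1593875 - (1217 - 43617904801) = -5211564/1593875 - 1*(-43617903584) = -5211564/1593875 + 43617903584 = 69521486069736436/1593875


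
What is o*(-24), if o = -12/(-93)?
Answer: -96/31 ≈ -3.0968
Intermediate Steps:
o = 4/31 (o = -12*(-1/93) = 4/31 ≈ 0.12903)
o*(-24) = (4/31)*(-24) = -96/31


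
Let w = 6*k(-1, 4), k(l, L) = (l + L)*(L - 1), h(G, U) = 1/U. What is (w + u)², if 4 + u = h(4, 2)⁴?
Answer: 641601/256 ≈ 2506.3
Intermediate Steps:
u = -63/16 (u = -4 + (1/2)⁴ = -4 + (½)⁴ = -4 + 1/16 = -63/16 ≈ -3.9375)
k(l, L) = (-1 + L)*(L + l) (k(l, L) = (L + l)*(-1 + L) = (-1 + L)*(L + l))
w = 54 (w = 6*(4² - 1*4 - 1*(-1) + 4*(-1)) = 6*(16 - 4 + 1 - 4) = 6*9 = 54)
(w + u)² = (54 - 63/16)² = (801/16)² = 641601/256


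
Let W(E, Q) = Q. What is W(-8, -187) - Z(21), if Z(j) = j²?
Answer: -628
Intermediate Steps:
W(-8, -187) - Z(21) = -187 - 1*21² = -187 - 1*441 = -187 - 441 = -628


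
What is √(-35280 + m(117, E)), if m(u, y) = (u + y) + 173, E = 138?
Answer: 2*I*√8713 ≈ 186.69*I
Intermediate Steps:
m(u, y) = 173 + u + y
√(-35280 + m(117, E)) = √(-35280 + (173 + 117 + 138)) = √(-35280 + 428) = √(-34852) = 2*I*√8713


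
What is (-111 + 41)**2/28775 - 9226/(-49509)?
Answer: 20322890/56984859 ≈ 0.35664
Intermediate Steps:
(-111 + 41)**2/28775 - 9226/(-49509) = (-70)**2*(1/28775) - 9226*(-1/49509) = 4900*(1/28775) + 9226/49509 = 196/1151 + 9226/49509 = 20322890/56984859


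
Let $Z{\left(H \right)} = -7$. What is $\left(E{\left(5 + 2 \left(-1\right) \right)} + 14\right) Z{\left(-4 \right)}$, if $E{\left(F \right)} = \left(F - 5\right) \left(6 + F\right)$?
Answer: $28$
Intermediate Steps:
$E{\left(F \right)} = \left(-5 + F\right) \left(6 + F\right)$
$\left(E{\left(5 + 2 \left(-1\right) \right)} + 14\right) Z{\left(-4 \right)} = \left(\left(-30 + \left(5 + 2 \left(-1\right)\right) + \left(5 + 2 \left(-1\right)\right)^{2}\right) + 14\right) \left(-7\right) = \left(\left(-30 + \left(5 - 2\right) + \left(5 - 2\right)^{2}\right) + 14\right) \left(-7\right) = \left(\left(-30 + 3 + 3^{2}\right) + 14\right) \left(-7\right) = \left(\left(-30 + 3 + 9\right) + 14\right) \left(-7\right) = \left(-18 + 14\right) \left(-7\right) = \left(-4\right) \left(-7\right) = 28$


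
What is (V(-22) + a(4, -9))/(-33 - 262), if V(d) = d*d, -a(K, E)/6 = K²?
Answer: -388/295 ≈ -1.3153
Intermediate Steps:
a(K, E) = -6*K²
V(d) = d²
(V(-22) + a(4, -9))/(-33 - 262) = ((-22)² - 6*4²)/(-33 - 262) = (484 - 6*16)/(-295) = (484 - 96)*(-1/295) = 388*(-1/295) = -388/295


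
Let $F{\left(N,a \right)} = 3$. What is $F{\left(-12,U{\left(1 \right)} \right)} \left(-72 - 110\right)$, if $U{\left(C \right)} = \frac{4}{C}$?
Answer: $-546$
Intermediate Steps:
$F{\left(-12,U{\left(1 \right)} \right)} \left(-72 - 110\right) = 3 \left(-72 - 110\right) = 3 \left(-182\right) = -546$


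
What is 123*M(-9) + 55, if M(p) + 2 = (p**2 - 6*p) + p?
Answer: 15307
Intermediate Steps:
M(p) = -2 + p**2 - 5*p (M(p) = -2 + ((p**2 - 6*p) + p) = -2 + (p**2 - 5*p) = -2 + p**2 - 5*p)
123*M(-9) + 55 = 123*(-2 + (-9)**2 - 5*(-9)) + 55 = 123*(-2 + 81 + 45) + 55 = 123*124 + 55 = 15252 + 55 = 15307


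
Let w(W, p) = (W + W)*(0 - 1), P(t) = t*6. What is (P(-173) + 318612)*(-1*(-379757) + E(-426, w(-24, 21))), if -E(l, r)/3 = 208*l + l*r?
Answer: 224500999950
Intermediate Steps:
P(t) = 6*t
w(W, p) = -2*W (w(W, p) = (2*W)*(-1) = -2*W)
E(l, r) = -624*l - 3*l*r (E(l, r) = -3*(208*l + l*r) = -624*l - 3*l*r)
(P(-173) + 318612)*(-1*(-379757) + E(-426, w(-24, 21))) = (6*(-173) + 318612)*(-1*(-379757) - 3*(-426)*(208 - 2*(-24))) = (-1038 + 318612)*(379757 - 3*(-426)*(208 + 48)) = 317574*(379757 - 3*(-426)*256) = 317574*(379757 + 327168) = 317574*706925 = 224500999950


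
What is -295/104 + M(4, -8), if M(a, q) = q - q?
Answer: -295/104 ≈ -2.8365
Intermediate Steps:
M(a, q) = 0
-295/104 + M(4, -8) = -295/104 + 0 = -295/104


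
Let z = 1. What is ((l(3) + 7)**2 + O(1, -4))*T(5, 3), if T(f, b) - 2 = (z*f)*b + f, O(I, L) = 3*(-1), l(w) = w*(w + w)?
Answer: 13684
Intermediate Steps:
l(w) = 2*w**2 (l(w) = w*(2*w) = 2*w**2)
O(I, L) = -3
T(f, b) = 2 + f + b*f (T(f, b) = 2 + ((1*f)*b + f) = 2 + (f*b + f) = 2 + (b*f + f) = 2 + (f + b*f) = 2 + f + b*f)
((l(3) + 7)**2 + O(1, -4))*T(5, 3) = ((2*3**2 + 7)**2 - 3)*(2 + 5 + 3*5) = ((2*9 + 7)**2 - 3)*(2 + 5 + 15) = ((18 + 7)**2 - 3)*22 = (25**2 - 3)*22 = (625 - 3)*22 = 622*22 = 13684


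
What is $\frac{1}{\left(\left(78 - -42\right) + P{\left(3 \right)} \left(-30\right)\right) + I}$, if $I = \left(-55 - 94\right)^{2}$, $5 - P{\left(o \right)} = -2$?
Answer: $\frac{1}{22111} \approx 4.5226 \cdot 10^{-5}$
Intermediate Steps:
$P{\left(o \right)} = 7$ ($P{\left(o \right)} = 5 - -2 = 5 + 2 = 7$)
$I = 22201$ ($I = \left(-55 - 94\right)^{2} = \left(-149\right)^{2} = 22201$)
$\frac{1}{\left(\left(78 - -42\right) + P{\left(3 \right)} \left(-30\right)\right) + I} = \frac{1}{\left(\left(78 - -42\right) + 7 \left(-30\right)\right) + 22201} = \frac{1}{\left(\left(78 + 42\right) - 210\right) + 22201} = \frac{1}{\left(120 - 210\right) + 22201} = \frac{1}{-90 + 22201} = \frac{1}{22111}$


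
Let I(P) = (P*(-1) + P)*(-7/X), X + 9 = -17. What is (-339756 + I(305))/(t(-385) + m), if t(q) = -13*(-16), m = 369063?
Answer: -339756/369271 ≈ -0.92007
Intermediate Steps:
t(q) = 208
X = -26 (X = -9 - 17 = -26)
I(P) = 0 (I(P) = (P*(-1) + P)*(-7/(-26)) = (-P + P)*(-7*(-1/26)) = 0*(7/26) = 0)
(-339756 + I(305))/(t(-385) + m) = (-339756 + 0)/(208 + 369063) = -339756/369271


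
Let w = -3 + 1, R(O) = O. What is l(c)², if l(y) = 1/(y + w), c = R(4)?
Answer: ¼ ≈ 0.25000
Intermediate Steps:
c = 4
w = -2
l(y) = 1/(-2 + y) (l(y) = 1/(y - 2) = 1/(-2 + y))
l(c)² = (1/(-2 + 4))² = (1/2)² = (½)² = ¼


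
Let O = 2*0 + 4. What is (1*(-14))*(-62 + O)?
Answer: 812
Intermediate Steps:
O = 4 (O = 0 + 4 = 4)
(1*(-14))*(-62 + O) = (1*(-14))*(-62 + 4) = -14*(-58) = 812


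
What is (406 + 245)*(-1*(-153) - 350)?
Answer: -128247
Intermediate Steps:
(406 + 245)*(-1*(-153) - 350) = 651*(153 - 350) = 651*(-197) = -128247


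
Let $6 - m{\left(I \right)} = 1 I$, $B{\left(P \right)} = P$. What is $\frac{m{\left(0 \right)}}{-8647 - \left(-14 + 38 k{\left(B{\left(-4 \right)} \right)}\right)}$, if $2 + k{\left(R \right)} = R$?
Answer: $- \frac{6}{8405} \approx -0.00071386$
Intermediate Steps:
$k{\left(R \right)} = -2 + R$
$m{\left(I \right)} = 6 - I$ ($m{\left(I \right)} = 6 - 1 I = 6 - I$)
$\frac{m{\left(0 \right)}}{-8647 - \left(-14 + 38 k{\left(B{\left(-4 \right)} \right)}\right)} = \frac{6 - 0}{-8647 - \left(-14 + 38 \left(-2 - 4\right)\right)} = \frac{6 + 0}{-8647 + \left(14 - -228\right)} = \frac{6}{-8647 + \left(14 + 228\right)} = \frac{6}{-8647 + 242} = \frac{6}{-8405} = 6 \left(- \frac{1}{8405}\right) = - \frac{6}{8405}$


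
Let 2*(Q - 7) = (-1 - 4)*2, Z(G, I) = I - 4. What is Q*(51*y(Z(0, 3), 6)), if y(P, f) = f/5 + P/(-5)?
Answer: 714/5 ≈ 142.80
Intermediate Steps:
Z(G, I) = -4 + I
y(P, f) = -P/5 + f/5 (y(P, f) = f*(⅕) + P*(-⅕) = f/5 - P/5 = -P/5 + f/5)
Q = 2 (Q = 7 + ((-1 - 4)*2)/2 = 7 + (-5*2)/2 = 7 + (½)*(-10) = 7 - 5 = 2)
Q*(51*y(Z(0, 3), 6)) = 2*(51*(-(-4 + 3)/5 + (⅕)*6)) = 2*(51*(-⅕*(-1) + 6/5)) = 2*(51*(⅕ + 6/5)) = 2*(51*(7/5)) = 2*(357/5) = 714/5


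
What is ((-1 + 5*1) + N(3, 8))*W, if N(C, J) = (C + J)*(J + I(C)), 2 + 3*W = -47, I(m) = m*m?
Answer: -9359/3 ≈ -3119.7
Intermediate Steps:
I(m) = m²
W = -49/3 (W = -⅔ + (⅓)*(-47) = -⅔ - 47/3 = -49/3 ≈ -16.333)
N(C, J) = (C + J)*(J + C²)
((-1 + 5*1) + N(3, 8))*W = ((-1 + 5*1) + (3³ + 8² + 3*8 + 8*3²))*(-49/3) = ((-1 + 5) + (27 + 64 + 24 + 8*9))*(-49/3) = (4 + (27 + 64 + 24 + 72))*(-49/3) = (4 + 187)*(-49/3) = 191*(-49/3) = -9359/3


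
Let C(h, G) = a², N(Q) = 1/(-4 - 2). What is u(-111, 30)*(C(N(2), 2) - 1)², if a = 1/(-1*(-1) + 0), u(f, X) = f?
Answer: 0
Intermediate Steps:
N(Q) = -⅙ (N(Q) = 1/(-6) = -⅙)
a = 1 (a = 1/(1 + 0) = 1/1 = 1)
C(h, G) = 1 (C(h, G) = 1² = 1)
u(-111, 30)*(C(N(2), 2) - 1)² = -111*(1 - 1)² = -111*0² = -111*0 = 0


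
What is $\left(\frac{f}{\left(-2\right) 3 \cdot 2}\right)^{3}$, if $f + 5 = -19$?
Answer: $8$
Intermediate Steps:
$f = -24$ ($f = -5 - 19 = -24$)
$\left(\frac{f}{\left(-2\right) 3 \cdot 2}\right)^{3} = \left(- \frac{24}{\left(-2\right) 3 \cdot 2}\right)^{3} = \left(- \frac{24}{\left(-6\right) 2}\right)^{3} = \left(- \frac{24}{-12}\right)^{3} = \left(\left(-24\right) \left(- \frac{1}{12}\right)\right)^{3} = 2^{3} = 8$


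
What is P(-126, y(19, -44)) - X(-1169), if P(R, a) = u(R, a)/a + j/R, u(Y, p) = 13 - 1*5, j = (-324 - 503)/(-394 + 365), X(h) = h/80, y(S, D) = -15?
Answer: 2024731/146160 ≈ 13.853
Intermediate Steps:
X(h) = h/80 (X(h) = h*(1/80) = h/80)
j = 827/29 (j = -827/(-29) = -827*(-1/29) = 827/29 ≈ 28.517)
u(Y, p) = 8 (u(Y, p) = 13 - 5 = 8)
P(R, a) = 8/a + 827/(29*R)
P(-126, y(19, -44)) - X(-1169) = (8/(-15) + (827/29)/(-126)) - (-1169)/80 = (8*(-1/15) + (827/29)*(-1/126)) - 1*(-1169/80) = (-8/15 - 827/3654) + 1169/80 = -13879/18270 + 1169/80 = 2024731/146160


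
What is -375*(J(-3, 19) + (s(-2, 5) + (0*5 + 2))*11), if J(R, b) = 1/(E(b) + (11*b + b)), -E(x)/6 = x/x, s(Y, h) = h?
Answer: -2136875/74 ≈ -28877.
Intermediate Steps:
E(x) = -6 (E(x) = -6*x/x = -6*1 = -6)
J(R, b) = 1/(-6 + 12*b) (J(R, b) = 1/(-6 + (11*b + b)) = 1/(-6 + 12*b))
-375*(J(-3, 19) + (s(-2, 5) + (0*5 + 2))*11) = -375*(1/(6*(-1 + 2*19)) + (5 + (0*5 + 2))*11) = -375*(1/(6*(-1 + 38)) + (5 + (0 + 2))*11) = -375*((⅙)/37 + (5 + 2)*11) = -375*((⅙)*(1/37) + 7*11) = -375*(1/222 + 77) = -375*17095/222 = -2136875/74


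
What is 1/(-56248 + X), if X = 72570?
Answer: 1/16322 ≈ 6.1267e-5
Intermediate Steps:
1/(-56248 + X) = 1/(-56248 + 72570) = 1/16322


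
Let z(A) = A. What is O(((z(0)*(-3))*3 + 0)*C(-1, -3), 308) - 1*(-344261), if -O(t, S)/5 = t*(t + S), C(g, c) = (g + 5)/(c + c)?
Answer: 344261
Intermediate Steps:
C(g, c) = (5 + g)/(2*c) (C(g, c) = (5 + g)/((2*c)) = (5 + g)*(1/(2*c)) = (5 + g)/(2*c))
O(t, S) = -5*t*(S + t) (O(t, S) = -5*t*(t + S) = -5*t*(S + t))
O(((z(0)*(-3))*3 + 0)*C(-1, -3), 308) - 1*(-344261) = -5*((0*(-3))*3 + 0)*((1/2)*(5 - 1)/(-3))*(308 + ((0*(-3))*3 + 0)*((1/2)*(5 - 1)/(-3))) - 1*(-344261) = -5*(0*3 + 0)*((1/2)*(-1/3)*4)*(308 + (0*3 + 0)*((1/2)*(-1/3)*4)) + 344261 = -5*(0 + 0)*(-2/3)*(308 + (0 + 0)*(-2/3)) + 344261 = -5*0*(-2/3)*(308 + 0*(-2/3)) + 344261 = -5*0*(308 + 0) + 344261 = -5*0*308 + 344261 = 0 + 344261 = 344261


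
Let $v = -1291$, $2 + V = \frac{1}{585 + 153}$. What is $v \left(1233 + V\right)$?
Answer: $- \frac{1172846389}{738} \approx -1.5892 \cdot 10^{6}$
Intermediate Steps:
$V = - \frac{1475}{738}$ ($V = -2 + \frac{1}{585 + 153} = -2 + \frac{1}{738} = - \frac{1475}{738} \approx -1.9986$)
$v \left(1233 + V\right) = - 1291 \left(1233 - \frac{1475}{738}\right) = \left(-1291\right) \frac{908479}{738} = - \frac{1172846389}{738}$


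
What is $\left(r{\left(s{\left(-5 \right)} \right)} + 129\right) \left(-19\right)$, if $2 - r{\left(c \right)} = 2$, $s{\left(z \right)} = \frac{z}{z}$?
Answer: $-2451$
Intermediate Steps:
$s{\left(z \right)} = 1$
$r{\left(c \right)} = 0$ ($r{\left(c \right)} = 2 - 2 = 0$)
$\left(r{\left(s{\left(-5 \right)} \right)} + 129\right) \left(-19\right) = \left(0 + 129\right) \left(-19\right) = 129 \left(-19\right) = -2451$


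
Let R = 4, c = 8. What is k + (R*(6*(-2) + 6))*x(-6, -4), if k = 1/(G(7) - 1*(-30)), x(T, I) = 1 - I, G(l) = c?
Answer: -4559/38 ≈ -119.97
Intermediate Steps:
G(l) = 8
k = 1/38 (k = 1/(8 - 1*(-30)) = 1/(8 + 30) = 1/38 ≈ 0.026316)
k + (R*(6*(-2) + 6))*x(-6, -4) = 1/38 + (4*(6*(-2) + 6))*(1 - 1*(-4)) = 1/38 + (4*(-12 + 6))*(1 + 4) = 1/38 + (4*(-6))*5 = 1/38 - 24*5 = 1/38 - 120 = -4559/38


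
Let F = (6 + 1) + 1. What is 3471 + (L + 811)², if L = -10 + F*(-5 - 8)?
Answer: 489280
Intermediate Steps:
F = 8 (F = 7 + 1 = 8)
L = -114 (L = -10 + 8*(-5 - 8) = -10 + 8*(-13) = -10 - 104 = -114)
3471 + (L + 811)² = 3471 + (-114 + 811)² = 3471 + 697² = 3471 + 485809 = 489280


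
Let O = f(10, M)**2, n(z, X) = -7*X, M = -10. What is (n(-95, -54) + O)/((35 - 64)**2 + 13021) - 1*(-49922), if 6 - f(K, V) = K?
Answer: 346009579/6931 ≈ 49922.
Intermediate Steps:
f(K, V) = 6 - K
O = 16 (O = (6 - 1*10)**2 = (6 - 10)**2 = (-4)**2 = 16)
(n(-95, -54) + O)/((35 - 64)**2 + 13021) - 1*(-49922) = (-7*(-54) + 16)/((35 - 64)**2 + 13021) - 1*(-49922) = (378 + 16)/((-29)**2 + 13021) + 49922 = 394/(841 + 13021) + 49922 = 394/13862 + 49922 = 394*(1/13862) + 49922 = 197/6931 + 49922 = 346009579/6931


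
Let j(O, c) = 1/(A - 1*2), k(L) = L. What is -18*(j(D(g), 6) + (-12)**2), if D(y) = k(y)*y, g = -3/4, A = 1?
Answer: -2574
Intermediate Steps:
g = -3/4 (g = -3*1/4 = -3/4 ≈ -0.75000)
D(y) = y**2 (D(y) = y*y = y**2)
j(O, c) = -1 (j(O, c) = 1/(1 - 1*2) = 1/(1 - 2) = 1/(-1) = -1)
-18*(j(D(g), 6) + (-12)**2) = -18*(-1 + (-12)**2) = -18*(-1 + 144) = -18*143 = -2574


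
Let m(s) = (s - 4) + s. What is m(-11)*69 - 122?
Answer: -1916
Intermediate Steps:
m(s) = -4 + 2*s (m(s) = (-4 + s) + s = -4 + 2*s)
m(-11)*69 - 122 = (-4 + 2*(-11))*69 - 122 = (-4 - 22)*69 - 122 = -26*69 - 122 = -1794 - 122 = -1916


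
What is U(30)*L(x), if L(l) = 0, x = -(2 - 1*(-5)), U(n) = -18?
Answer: 0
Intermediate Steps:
x = -7 (x = -(2 + 5) = -1*7 = -7)
U(30)*L(x) = -18*0 = 0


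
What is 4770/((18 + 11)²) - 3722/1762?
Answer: 2637269/740921 ≈ 3.5594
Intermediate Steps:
4770/((18 + 11)²) - 3722/1762 = 4770/(29²) - 3722*1/1762 = 4770/841 - 1861/881 = 2637269/740921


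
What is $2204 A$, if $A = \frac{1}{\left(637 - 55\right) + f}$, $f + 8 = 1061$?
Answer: $\frac{2204}{1635} \approx 1.348$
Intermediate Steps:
$f = 1053$ ($f = -8 + 1061 = 1053$)
$A = \frac{1}{1635}$ ($A = \frac{1}{\left(637 - 55\right) + 1053} = \frac{1}{582 + 1053} = \frac{1}{1635} \approx 0.00061162$)
$2204 A = 2204 \cdot \frac{1}{1635} = \frac{2204}{1635}$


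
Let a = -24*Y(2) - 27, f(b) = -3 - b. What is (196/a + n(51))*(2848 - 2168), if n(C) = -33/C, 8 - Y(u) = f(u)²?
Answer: -34360/381 ≈ -90.184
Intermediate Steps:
Y(u) = 8 - (-3 - u)²
a = 381 (a = -24*(8 - (3 + 2)²) - 27 = -24*(8 - 1*5²) - 27 = -24*(8 - 1*25) - 27 = -24*(8 - 25) - 27 = -24*(-17) - 27 = 408 - 27 = 381)
(196/a + n(51))*(2848 - 2168) = (196/381 - 33/51)*(2848 - 2168) = (196*(1/381) - 33*1/51)*680 = (196/381 - 11/17)*680 = -859/6477*680 = -34360/381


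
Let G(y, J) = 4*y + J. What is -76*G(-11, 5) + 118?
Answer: 3082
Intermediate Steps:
G(y, J) = J + 4*y
-76*G(-11, 5) + 118 = -76*(5 + 4*(-11)) + 118 = -76*(5 - 44) + 118 = -76*(-39) + 118 = 2964 + 118 = 3082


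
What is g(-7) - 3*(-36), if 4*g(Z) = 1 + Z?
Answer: 213/2 ≈ 106.50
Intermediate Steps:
g(Z) = ¼ + Z/4 (g(Z) = (1 + Z)/4 = ¼ + Z/4)
g(-7) - 3*(-36) = (¼ + (¼)*(-7)) - 3*(-36) = (¼ - 7/4) + 108 = -3/2 + 108 = 213/2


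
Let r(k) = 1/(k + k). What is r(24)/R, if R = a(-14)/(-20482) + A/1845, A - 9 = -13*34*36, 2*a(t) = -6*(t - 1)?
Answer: -2099405/868822056 ≈ -0.0024164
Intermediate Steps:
a(t) = 3 - 3*t (a(t) = (-6*(t - 1))/2 = (-6*(-1 + t))/2 = (6 - 6*t)/2 = 3 - 3*t)
A = -15903 (A = 9 - 13*34*36 = 9 - 442*36 = 9 - 15912 = -15903)
r(k) = 1/(2*k)
R = -36200919/4198810 (R = (3 - 3*(-14))/(-20482) - 15903/1845 = (3 + 42)*(-1/20482) - 15903*1/1845 = 45*(-1/20482) - 1767/205 = -45/20482 - 1767/205 = -36200919/4198810 ≈ -8.6217)
r(24)/R = ((½)/24)/(-36200919/4198810) = ((½)*(1/24))*(-4198810/36200919) = (1/48)*(-4198810/36200919) = -2099405/868822056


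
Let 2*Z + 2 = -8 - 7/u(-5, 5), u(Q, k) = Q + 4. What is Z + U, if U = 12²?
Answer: 285/2 ≈ 142.50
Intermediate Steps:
u(Q, k) = 4 + Q
Z = -3/2 (Z = -1 + (-8 - 7/(4 - 5))/2 = -1 + (-8 - 7/(-1))/2 = -1 + (-8 - 1*(-7))/2 = -1 + (-8 + 7)/2 = -1 + (½)*(-1) = -1 - ½ = -3/2 ≈ -1.5000)
U = 144
Z + U = -3/2 + 144 = 285/2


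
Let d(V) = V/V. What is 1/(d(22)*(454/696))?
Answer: 348/227 ≈ 1.5330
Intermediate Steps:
d(V) = 1
1/(d(22)*(454/696)) = 1/(1*(454/696)) = 1/(1*(454*(1/696))) = 1/(1*(227/348)) = 1/(227/348) = 348/227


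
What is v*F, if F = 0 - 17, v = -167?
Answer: 2839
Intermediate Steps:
F = -17
v*F = -167*(-17) = 2839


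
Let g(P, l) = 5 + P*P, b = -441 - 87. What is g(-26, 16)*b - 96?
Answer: -359664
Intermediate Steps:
b = -528
g(P, l) = 5 + P²
g(-26, 16)*b - 96 = (5 + (-26)²)*(-528) - 96 = (5 + 676)*(-528) - 96 = 681*(-528) - 96 = -359568 - 96 = -359664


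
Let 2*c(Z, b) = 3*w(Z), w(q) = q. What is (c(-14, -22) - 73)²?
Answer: 8836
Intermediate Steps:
c(Z, b) = 3*Z/2 (c(Z, b) = (3*Z)/2 = 3*Z/2)
(c(-14, -22) - 73)² = ((3/2)*(-14) - 73)² = (-21 - 73)² = (-94)² = 8836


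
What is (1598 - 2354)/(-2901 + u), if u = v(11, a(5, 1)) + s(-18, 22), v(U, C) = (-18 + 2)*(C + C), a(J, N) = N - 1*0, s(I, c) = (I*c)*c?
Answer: 756/11645 ≈ 0.064921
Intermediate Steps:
s(I, c) = I*c**2
a(J, N) = N (a(J, N) = N + 0 = N)
v(U, C) = -32*C
u = -8744 (u = -32*1 - 18*22**2 = -32 - 18*484 = -32 - 8712 = -8744)
(1598 - 2354)/(-2901 + u) = (1598 - 2354)/(-2901 - 8744) = -756/(-11645) = -756*(-1/11645) = 756/11645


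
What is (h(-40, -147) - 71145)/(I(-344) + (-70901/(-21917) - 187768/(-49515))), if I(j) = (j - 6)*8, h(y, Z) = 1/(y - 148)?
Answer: 14515104153111555/569826259069052 ≈ 25.473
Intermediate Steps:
h(y, Z) = 1/(-148 + y)
I(j) = -48 + 8*j (I(j) = (-6 + j)*8 = -48 + 8*j)
(h(-40, -147) - 71145)/(I(-344) + (-70901/(-21917) - 187768/(-49515))) = (1/(-148 - 40) - 71145)/((-48 + 8*(-344)) + (-70901/(-21917) - 187768/(-49515))) = (1/(-188) - 71145)/((-48 - 2752) + (-70901*(-1/21917) - 187768*(-1/49515))) = (-1/188 - 71145)/(-2800 + (70901/21917 + 187768/49515)) = -13375261/(188*(-2800 + 7625974271/1085220255)) = -13375261/(188*(-3030990739729/1085220255)) = -13375261/188*(-1085220255/3030990739729) = 14515104153111555/569826259069052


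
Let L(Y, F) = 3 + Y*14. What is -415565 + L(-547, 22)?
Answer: -423220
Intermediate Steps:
L(Y, F) = 3 + 14*Y
-415565 + L(-547, 22) = -415565 + (3 + 14*(-547)) = -415565 + (3 - 7658) = -415565 - 7655 = -423220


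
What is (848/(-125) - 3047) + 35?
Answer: -377348/125 ≈ -3018.8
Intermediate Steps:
(848/(-125) - 3047) + 35 = (848*(-1/125) - 3047) + 35 = (-848/125 - 3047) + 35 = -381723/125 + 35 = -377348/125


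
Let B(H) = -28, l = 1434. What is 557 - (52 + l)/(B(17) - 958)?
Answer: 275344/493 ≈ 558.51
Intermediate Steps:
557 - (52 + l)/(B(17) - 958) = 557 - (52 + 1434)/(-28 - 958) = 557 - 1486/(-986) = 557 - 1486*(-1)/986 = 557 - 1*(-743/493) = 557 + 743/493 = 275344/493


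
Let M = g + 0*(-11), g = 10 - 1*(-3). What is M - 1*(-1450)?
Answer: 1463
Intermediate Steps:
g = 13 (g = 10 + 3 = 13)
M = 13 (M = 13 + 0*(-11) = 13 + 0 = 13)
M - 1*(-1450) = 13 - 1*(-1450) = 13 + 1450 = 1463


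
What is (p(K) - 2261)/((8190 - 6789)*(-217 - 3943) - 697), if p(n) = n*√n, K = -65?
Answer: 2261/5828857 + 65*I*√65/5828857 ≈ 0.0003879 + 8.9906e-5*I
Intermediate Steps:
p(n) = n^(3/2)
(p(K) - 2261)/((8190 - 6789)*(-217 - 3943) - 697) = ((-65)^(3/2) - 2261)/((8190 - 6789)*(-217 - 3943) - 697) = (-65*I*√65 - 2261)/(1401*(-4160) - 697) = (-2261 - 65*I*√65)/(-5828160 - 697) = (-2261 - 65*I*√65)/(-5828857) = (-2261 - 65*I*√65)*(-1/5828857) = 2261/5828857 + 65*I*√65/5828857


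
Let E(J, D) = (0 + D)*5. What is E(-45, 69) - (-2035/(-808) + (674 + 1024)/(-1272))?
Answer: 14723591/42824 ≈ 343.82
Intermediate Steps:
E(J, D) = 5*D (E(J, D) = D*5 = 5*D)
E(-45, 69) - (-2035/(-808) + (674 + 1024)/(-1272)) = 5*69 - (-2035/(-808) + (674 + 1024)/(-1272)) = 345 - (-2035*(-1/808) + 1698*(-1/1272)) = 345 - (2035/808 - 283/212) = 345 - 1*50689/42824 = 345 - 50689/42824 = 14723591/42824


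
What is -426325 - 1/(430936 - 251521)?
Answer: -76489099876/179415 ≈ -4.2633e+5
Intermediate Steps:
-426325 - 1/(430936 - 251521) = -426325 - 1/179415 = -76489099876/179415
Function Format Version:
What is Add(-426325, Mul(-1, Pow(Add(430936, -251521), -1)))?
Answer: Rational(-76489099876, 179415) ≈ -4.2633e+5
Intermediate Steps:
Add(-426325, Mul(-1, Pow(Add(430936, -251521), -1))) = Add(-426325, Mul(-1, Pow(179415, -1))) = Add(-426325, Mul(-1, Rational(1, 179415))) = Add(-426325, Rational(-1, 179415)) = Rational(-76489099876, 179415)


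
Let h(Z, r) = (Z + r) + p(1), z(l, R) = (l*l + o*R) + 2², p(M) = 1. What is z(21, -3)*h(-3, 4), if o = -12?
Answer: 962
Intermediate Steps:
z(l, R) = 4 + l² - 12*R (z(l, R) = (l*l - 12*R) + 2² = (l² - 12*R) + 4 = 4 + l² - 12*R)
h(Z, r) = 1 + Z + r (h(Z, r) = (Z + r) + 1 = 1 + Z + r)
z(21, -3)*h(-3, 4) = (4 + 21² - 12*(-3))*(1 - 3 + 4) = (4 + 441 + 36)*2 = 481*2 = 962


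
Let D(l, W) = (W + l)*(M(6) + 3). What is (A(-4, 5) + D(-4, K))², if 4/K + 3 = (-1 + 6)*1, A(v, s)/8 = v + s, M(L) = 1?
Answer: 0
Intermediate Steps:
A(v, s) = 8*s + 8*v (A(v, s) = 8*(v + s) = 8*(s + v) = 8*s + 8*v)
K = 2 (K = 4/(-3 + (-1 + 6)*1) = 4/(-3 + 5*1) = 4/(-3 + 5) = 4/2 = 4*(½) = 2)
D(l, W) = 4*W + 4*l (D(l, W) = (W + l)*(1 + 3) = (W + l)*4 = 4*W + 4*l)
(A(-4, 5) + D(-4, K))² = ((8*5 + 8*(-4)) + (4*2 + 4*(-4)))² = ((40 - 32) + (8 - 16))² = (8 - 8)² = 0² = 0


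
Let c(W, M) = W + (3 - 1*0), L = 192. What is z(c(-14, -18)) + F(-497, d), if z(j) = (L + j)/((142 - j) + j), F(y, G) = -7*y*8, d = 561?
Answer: 3952325/142 ≈ 27833.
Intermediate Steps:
F(y, G) = -56*y
c(W, M) = 3 + W (c(W, M) = W + (3 + 0) = W + 3 = 3 + W)
z(j) = 96/71 + j/142 (z(j) = (192 + j)/((142 - j) + j) = (192 + j)/142 = (192 + j)*(1/142) = 96/71 + j/142)
z(c(-14, -18)) + F(-497, d) = (96/71 + (3 - 14)/142) - 56*(-497) = (96/71 + (1/142)*(-11)) + 27832 = (96/71 - 11/142) + 27832 = 181/142 + 27832 = 3952325/142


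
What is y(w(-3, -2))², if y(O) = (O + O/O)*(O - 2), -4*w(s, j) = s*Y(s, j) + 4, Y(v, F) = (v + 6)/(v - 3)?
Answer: 6561/4096 ≈ 1.6018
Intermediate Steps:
Y(v, F) = (6 + v)/(-3 + v)
w(s, j) = -1 - s*(6 + s)/(4*(-3 + s)) (w(s, j) = -(s*((6 + s)/(-3 + s)) + 4)/4 = -(s*(6 + s)/(-3 + s) + 4)/4 = -(4 + s*(6 + s)/(-3 + s))/4 = -1 - s*(6 + s)/(4*(-3 + s)))
y(O) = (1 + O)*(-2 + O) (y(O) = (O + 1)*(-2 + O) = (1 + O)*(-2 + O))
y(w(-3, -2))² = (-2 + ((12 - 1*(-3)² - 10*(-3))/(4*(-3 - 3)))² - (12 - 1*(-3)² - 10*(-3))/(4*(-3 - 3)))² = (-2 + ((¼)*(12 - 1*9 + 30)/(-6))² - (12 - 1*9 + 30)/(4*(-6)))² = (-2 + ((¼)*(-⅙)*(12 - 9 + 30))² - (-1)*(12 - 9 + 30)/(4*6))² = (-2 + ((¼)*(-⅙)*33)² - (-1)*33/(4*6))² = (-2 + (-11/8)² - 1*(-11/8))² = (-2 + 121/64 + 11/8)² = (81/64)² = 6561/4096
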